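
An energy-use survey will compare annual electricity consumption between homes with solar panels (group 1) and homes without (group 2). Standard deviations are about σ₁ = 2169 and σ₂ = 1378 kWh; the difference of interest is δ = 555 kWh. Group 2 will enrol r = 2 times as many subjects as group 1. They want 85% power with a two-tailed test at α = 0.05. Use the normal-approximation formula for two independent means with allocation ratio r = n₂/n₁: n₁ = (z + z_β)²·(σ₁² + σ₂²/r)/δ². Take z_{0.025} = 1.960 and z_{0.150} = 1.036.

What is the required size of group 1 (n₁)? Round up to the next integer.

n₁ = (z_{α/2} + z_β)² · (σ₁² + σ₂²/r) / δ²
   = (1.960 + 1.036)² · (2169² + 1378²/2) / 555²
   = 8.9760 · (4704561 + 949442) / 308025
   = 8.9760 · 5654003 / 308025
   = 164.76
Round up → n₁ = 165; n₂ = r·n₁ = 2 × 165 = 330.

n₁ = 165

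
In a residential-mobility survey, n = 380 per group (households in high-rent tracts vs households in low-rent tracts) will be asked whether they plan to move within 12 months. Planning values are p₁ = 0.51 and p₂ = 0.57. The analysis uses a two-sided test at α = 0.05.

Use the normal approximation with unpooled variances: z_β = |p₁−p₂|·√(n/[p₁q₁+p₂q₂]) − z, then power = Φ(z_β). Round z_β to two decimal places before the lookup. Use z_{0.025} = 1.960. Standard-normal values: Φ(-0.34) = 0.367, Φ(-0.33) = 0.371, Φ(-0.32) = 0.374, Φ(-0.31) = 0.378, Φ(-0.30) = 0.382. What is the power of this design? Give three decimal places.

z_β = |p₁−p₂|·√(n/[p₁q₁+p₂q₂]) − z_{α/2}
    = 0.06 · √(380/0.4950) − 1.960
    = 0.06 · 27.7070 − 1.960
    = 1.6624 − 1.960 = -0.2976 → -0.30
Power = Φ(-0.30) = 0.382.

Power ≈ 0.382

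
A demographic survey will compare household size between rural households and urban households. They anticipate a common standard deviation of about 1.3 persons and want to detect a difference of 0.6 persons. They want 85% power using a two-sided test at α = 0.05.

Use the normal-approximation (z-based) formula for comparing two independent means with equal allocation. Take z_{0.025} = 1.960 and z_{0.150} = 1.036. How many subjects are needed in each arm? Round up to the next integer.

n = 85 per group

n = (z_{α/2} + z_β)² · (σ₁² + σ₂²) / δ²
  = (1.960 + 1.036)² · (2·1.3² = 3.38) / 0.6²
  = 8.9760 · 3.38 / 0.36
  = 84.27
Round up → n = 85 per group.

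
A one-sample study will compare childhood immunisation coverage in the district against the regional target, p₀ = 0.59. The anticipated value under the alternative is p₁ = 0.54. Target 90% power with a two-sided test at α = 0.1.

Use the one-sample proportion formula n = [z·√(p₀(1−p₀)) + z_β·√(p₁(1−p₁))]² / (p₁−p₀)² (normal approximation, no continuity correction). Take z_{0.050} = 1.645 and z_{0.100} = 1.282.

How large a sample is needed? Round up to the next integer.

n = 839

n = [z_{α/2}·√(p₀q₀) + z_β·√(p₁q₁)]² / (p₁ − p₀)²
  = [1.645·√(0.59·0.41) + 1.282·√(0.54·0.46)]² / (-0.05)²
  = [1.645·0.4918 + 1.282·0.4984]² / 0.0025
  = [1.4480]² / 0.0025
  = 838.69
Round up → n = 839.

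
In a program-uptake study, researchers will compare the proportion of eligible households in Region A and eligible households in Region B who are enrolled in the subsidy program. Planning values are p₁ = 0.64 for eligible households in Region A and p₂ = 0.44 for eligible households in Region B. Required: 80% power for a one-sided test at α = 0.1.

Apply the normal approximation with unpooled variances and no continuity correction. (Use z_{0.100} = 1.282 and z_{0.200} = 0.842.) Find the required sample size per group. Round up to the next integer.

n = 54 per group

n = (z_α + z_β)² · [p₁(1−p₁) + p₂(1−p₂)] / (p₁ − p₂)²
  = (1.282 + 0.842)² · (0.64·0.36 + 0.44·0.56) / (0.20)²
  = (2.124)² · (0.2304 + 0.2464) / 0.0400
  = 4.5114 · 0.4768 / 0.0400
  = 53.78
Round up → n = 54 per group.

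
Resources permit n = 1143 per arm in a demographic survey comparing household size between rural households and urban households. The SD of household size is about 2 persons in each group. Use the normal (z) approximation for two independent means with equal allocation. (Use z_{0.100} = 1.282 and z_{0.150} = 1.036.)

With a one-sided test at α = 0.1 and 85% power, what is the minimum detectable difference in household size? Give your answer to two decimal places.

δ = (z_α + z_β) · √((σ₁²+σ₂²)/n)
  = (1.282 + 1.036) · √(8/1143)
  = 2.318 · √0.007
  = 2.318 · 0.0837
  = 0.1939

Minimum detectable difference ≈ 0.19 persons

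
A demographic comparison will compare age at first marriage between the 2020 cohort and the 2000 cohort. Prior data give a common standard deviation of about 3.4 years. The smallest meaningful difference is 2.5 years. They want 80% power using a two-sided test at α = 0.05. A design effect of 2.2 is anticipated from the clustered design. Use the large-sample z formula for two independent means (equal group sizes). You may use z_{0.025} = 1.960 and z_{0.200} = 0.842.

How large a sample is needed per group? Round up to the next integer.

n = (z_{α/2} + z_β)² · (σ₁² + σ₂²) / δ²
  = (1.960 + 0.842)² · (2·3.4² = 23.12) / 2.5²
  = 7.8512 · 23.12 / 6.25
  = 29.04
Design effect: 2.2 × 29.04 = 63.89.
Round up → n = 64 per group.

n = 64 per group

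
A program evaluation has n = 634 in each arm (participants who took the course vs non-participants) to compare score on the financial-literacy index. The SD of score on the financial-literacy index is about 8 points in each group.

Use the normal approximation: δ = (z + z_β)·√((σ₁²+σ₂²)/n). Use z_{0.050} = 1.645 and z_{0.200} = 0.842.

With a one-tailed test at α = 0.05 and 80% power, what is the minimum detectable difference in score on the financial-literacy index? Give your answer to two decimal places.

δ = (z_α + z_β) · √((σ₁²+σ₂²)/n)
  = (1.645 + 0.842) · √(128/634)
  = 2.487 · √0.20189
  = 2.487 · 0.4493
  = 1.1175

Minimum detectable difference ≈ 1.12 points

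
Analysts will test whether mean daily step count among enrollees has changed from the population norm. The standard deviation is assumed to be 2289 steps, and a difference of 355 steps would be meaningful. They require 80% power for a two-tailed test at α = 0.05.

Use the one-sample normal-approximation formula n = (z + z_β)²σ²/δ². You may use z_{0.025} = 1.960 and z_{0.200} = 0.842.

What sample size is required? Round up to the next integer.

n = 327

n = (z_{α/2} + z_β)² · σ² / δ²
  = (1.960 + 0.842)² · 2289² / 355²
  = 7.8512 · 5239521 / 126025
  = 326.42
Round up → n = 327.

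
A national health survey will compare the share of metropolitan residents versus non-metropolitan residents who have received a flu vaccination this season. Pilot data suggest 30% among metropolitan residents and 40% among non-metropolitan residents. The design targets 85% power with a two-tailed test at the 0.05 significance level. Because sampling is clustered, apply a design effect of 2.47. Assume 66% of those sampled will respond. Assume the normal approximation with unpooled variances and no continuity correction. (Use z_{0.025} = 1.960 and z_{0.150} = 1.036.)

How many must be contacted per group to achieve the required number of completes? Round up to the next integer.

n = 1512 per group

n = (z_{α/2} + z_β)² · [p₁(1−p₁) + p₂(1−p₂)] / (p₁ − p₂)²
  = (1.960 + 1.036)² · (0.30·0.70 + 0.40·0.60) / (-0.10)²
  = (2.996)² · (0.2100 + 0.2400) / 0.0100
  = 8.9760 · 0.4500 / 0.0100
  = 403.92
Design effect: 2.47 × 403.92 = 997.68.
Adjust for 66% response: 997.68 / 0.66 = 1511.64.
Round up → n = 1512 per group.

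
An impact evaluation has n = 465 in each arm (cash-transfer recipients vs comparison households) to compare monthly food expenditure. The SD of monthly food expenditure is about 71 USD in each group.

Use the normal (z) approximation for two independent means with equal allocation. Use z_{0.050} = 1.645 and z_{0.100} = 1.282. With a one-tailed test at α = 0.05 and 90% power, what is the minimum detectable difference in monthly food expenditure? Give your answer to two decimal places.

Minimum detectable difference ≈ 13.63 USD

δ = (z_α + z_β) · √((σ₁²+σ₂²)/n)
  = (1.645 + 1.282) · √(10082/465)
  = 2.927 · √21.6817
  = 2.927 · 4.6564
  = 13.6292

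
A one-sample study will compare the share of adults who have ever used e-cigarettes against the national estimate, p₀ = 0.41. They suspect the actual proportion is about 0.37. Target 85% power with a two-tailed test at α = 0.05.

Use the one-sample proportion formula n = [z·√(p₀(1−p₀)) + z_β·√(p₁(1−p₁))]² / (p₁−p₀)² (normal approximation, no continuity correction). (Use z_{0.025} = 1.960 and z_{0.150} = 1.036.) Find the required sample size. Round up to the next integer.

n = 1340

n = [z_{α/2}·√(p₀q₀) + z_β·√(p₁q₁)]² / (p₁ − p₀)²
  = [1.960·√(0.41·0.59) + 1.036·√(0.37·0.63)]² / (-0.04)²
  = [1.960·0.4918 + 1.036·0.4828]² / 0.0016
  = [1.4642]² / 0.0016
  = 1339.89
Round up → n = 1340.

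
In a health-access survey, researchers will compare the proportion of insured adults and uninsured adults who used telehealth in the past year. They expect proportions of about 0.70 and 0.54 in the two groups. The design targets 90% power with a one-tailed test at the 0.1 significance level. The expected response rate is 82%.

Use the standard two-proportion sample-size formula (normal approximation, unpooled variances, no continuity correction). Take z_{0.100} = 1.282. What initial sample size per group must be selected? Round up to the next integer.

n = 144 per group

n = (z_α + z_β)² · [p₁(1−p₁) + p₂(1−p₂)] / (p₁ − p₂)²
  = (1.282 + 1.282)² · (0.70·0.30 + 0.54·0.46) / (0.16)²
  = (2.564)² · (0.2100 + 0.2484) / 0.0256
  = 6.5741 · 0.4584 / 0.0256
  = 117.72
Adjust for 82% response: 117.72 / 0.82 = 143.56.
Round up → n = 144 per group.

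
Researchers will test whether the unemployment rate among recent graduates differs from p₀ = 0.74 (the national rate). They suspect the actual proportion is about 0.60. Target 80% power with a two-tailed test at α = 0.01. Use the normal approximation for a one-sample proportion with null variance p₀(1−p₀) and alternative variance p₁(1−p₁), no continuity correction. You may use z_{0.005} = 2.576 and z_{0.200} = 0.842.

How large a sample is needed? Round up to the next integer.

n = [z_{α/2}·√(p₀q₀) + z_β·√(p₁q₁)]² / (p₁ − p₀)²
  = [2.576·√(0.74·0.26) + 0.842·√(0.60·0.40)]² / (-0.14)²
  = [2.576·0.4386 + 0.842·0.4899]² / 0.0196
  = [1.5424]² / 0.0196
  = 121.38
Round up → n = 122.

n = 122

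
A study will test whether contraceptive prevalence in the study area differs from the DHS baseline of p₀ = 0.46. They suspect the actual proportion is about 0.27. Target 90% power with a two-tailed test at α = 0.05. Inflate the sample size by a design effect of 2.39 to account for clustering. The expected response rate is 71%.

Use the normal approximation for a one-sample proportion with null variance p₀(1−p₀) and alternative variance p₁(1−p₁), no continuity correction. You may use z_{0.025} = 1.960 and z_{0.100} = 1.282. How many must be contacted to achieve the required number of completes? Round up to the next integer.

n = 223

n = [z_{α/2}·√(p₀q₀) + z_β·√(p₁q₁)]² / (p₁ − p₀)²
  = [1.960·√(0.46·0.54) + 1.282·√(0.27·0.73)]² / (-0.19)²
  = [1.960·0.4984 + 1.282·0.4440]² / 0.0361
  = [1.5460]² / 0.0361
  = 66.21
Design effect: 2.39 × 66.21 = 158.24.
Adjust for 71% response: 158.24 / 0.71 = 222.87.
Round up → n = 223.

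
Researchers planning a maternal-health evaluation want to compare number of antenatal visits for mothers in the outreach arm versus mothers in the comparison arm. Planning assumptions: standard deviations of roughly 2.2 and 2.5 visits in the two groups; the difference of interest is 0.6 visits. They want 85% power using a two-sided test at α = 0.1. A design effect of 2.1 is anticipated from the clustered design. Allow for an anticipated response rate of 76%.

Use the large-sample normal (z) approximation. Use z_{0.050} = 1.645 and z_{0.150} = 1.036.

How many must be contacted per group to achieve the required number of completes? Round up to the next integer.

n = (z_{α/2} + z_β)² · (σ₁² + σ₂²) / δ²
  = (1.645 + 1.036)² · (2.2² + 2.5² = 11.09) / 0.6²
  = 7.1878 · 11.09 / 0.36
  = 221.42
Design effect: 2.1 × 221.42 = 464.99.
Adjust for 76% response: 464.99 / 0.76 = 611.83.
Round up → n = 612 per group.

n = 612 per group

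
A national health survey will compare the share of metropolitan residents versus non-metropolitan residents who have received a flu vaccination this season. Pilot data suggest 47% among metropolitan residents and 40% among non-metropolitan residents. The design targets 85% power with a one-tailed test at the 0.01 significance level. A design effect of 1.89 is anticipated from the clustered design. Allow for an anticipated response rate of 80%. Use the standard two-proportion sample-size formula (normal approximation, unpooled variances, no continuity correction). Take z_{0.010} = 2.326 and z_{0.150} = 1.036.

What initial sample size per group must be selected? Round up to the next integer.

n = (z_α + z_β)² · [p₁(1−p₁) + p₂(1−p₂)] / (p₁ − p₂)²
  = (2.326 + 1.036)² · (0.47·0.53 + 0.40·0.60) / (0.07)²
  = (3.362)² · (0.2491 + 0.2400) / 0.0049
  = 11.3030 · 0.4891 / 0.0049
  = 1128.23
Design effect: 1.89 × 1128.23 = 2132.35.
Adjust for 80% response: 2132.35 / 0.80 = 2665.44.
Round up → n = 2666 per group.

n = 2666 per group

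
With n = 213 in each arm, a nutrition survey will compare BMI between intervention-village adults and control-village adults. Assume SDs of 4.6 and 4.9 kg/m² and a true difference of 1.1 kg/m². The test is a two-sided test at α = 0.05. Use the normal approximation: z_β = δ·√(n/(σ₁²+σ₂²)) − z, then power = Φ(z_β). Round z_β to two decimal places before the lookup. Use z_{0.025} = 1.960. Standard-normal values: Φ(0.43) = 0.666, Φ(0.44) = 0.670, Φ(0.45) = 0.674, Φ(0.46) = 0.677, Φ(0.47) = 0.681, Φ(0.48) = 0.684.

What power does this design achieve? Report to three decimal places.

z_β = δ·√(n/(σ₁²+σ₂²)) − z_{α/2}
    = 1.1 · √(213/45.17) − 1.960
    = 1.1 · 2.17152 − 1.960
    = 2.3887 − 1.960 = 0.4287 → 0.43
Power = Φ(0.43) = 0.666.

Power ≈ 0.666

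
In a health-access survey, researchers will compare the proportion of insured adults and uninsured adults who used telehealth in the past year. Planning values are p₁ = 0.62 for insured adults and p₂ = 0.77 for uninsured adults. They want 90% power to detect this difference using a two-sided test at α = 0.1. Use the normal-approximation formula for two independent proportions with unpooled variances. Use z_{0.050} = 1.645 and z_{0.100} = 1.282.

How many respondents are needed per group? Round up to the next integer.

n = 158 per group

n = (z_{α/2} + z_β)² · [p₁(1−p₁) + p₂(1−p₂)] / (p₁ − p₂)²
  = (1.645 + 1.282)² · (0.62·0.38 + 0.77·0.23) / (-0.15)²
  = (2.927)² · (0.2356 + 0.1771) / 0.0225
  = 8.5673 · 0.4127 / 0.0225
  = 157.14
Round up → n = 158 per group.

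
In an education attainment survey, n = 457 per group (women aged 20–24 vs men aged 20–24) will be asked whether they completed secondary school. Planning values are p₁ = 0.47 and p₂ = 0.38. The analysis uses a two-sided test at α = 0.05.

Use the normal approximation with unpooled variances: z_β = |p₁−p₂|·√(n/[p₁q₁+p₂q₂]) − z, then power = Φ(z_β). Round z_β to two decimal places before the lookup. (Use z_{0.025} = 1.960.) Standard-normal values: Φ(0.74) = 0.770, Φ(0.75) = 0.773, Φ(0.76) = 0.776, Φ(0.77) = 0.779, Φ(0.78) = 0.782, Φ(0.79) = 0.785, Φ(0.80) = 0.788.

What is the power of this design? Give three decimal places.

Power ≈ 0.788

z_β = |p₁−p₂|·√(n/[p₁q₁+p₂q₂]) − z_{α/2}
    = 0.09 · √(457/0.4847) − 1.960
    = 0.09 · 30.7059 − 1.960
    = 2.7635 − 1.960 = 0.8035 → 0.80
Power = Φ(0.80) = 0.788.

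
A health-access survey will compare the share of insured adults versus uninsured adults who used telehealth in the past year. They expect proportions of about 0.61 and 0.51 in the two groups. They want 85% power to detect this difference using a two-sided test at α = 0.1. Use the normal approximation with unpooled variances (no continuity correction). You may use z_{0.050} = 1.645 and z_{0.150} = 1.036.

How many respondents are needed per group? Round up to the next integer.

n = (z_{α/2} + z_β)² · [p₁(1−p₁) + p₂(1−p₂)] / (p₁ − p₂)²
  = (1.645 + 1.036)² · (0.61·0.39 + 0.51·0.49) / (0.10)²
  = (2.681)² · (0.2379 + 0.2499) / 0.0100
  = 7.1878 · 0.4878 / 0.0100
  = 350.62
Round up → n = 351 per group.

n = 351 per group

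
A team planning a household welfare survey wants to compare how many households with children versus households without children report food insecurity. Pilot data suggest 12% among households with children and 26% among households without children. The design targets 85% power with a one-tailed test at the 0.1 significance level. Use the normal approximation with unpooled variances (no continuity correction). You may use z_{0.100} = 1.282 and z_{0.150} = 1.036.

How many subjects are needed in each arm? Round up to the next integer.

n = 82 per group

n = (z_α + z_β)² · [p₁(1−p₁) + p₂(1−p₂)] / (p₁ − p₂)²
  = (1.282 + 1.036)² · (0.12·0.88 + 0.26·0.74) / (-0.14)²
  = (2.318)² · (0.1056 + 0.1924) / 0.0196
  = 5.3731 · 0.2980 / 0.0196
  = 81.69
Round up → n = 82 per group.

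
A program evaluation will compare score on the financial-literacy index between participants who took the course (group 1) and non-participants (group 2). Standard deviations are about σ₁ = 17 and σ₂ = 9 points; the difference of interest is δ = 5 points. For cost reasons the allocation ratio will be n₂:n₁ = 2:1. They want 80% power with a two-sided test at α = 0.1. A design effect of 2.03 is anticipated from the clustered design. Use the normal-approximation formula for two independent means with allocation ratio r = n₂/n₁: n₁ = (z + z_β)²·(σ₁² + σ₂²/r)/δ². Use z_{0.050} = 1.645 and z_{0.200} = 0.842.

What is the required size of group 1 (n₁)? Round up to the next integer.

n₁ = 166

n₁ = (z_{α/2} + z_β)² · (σ₁² + σ₂²/r) / δ²
   = (1.645 + 0.842)² · (17² + 9²/2) / 5²
   = 6.1852 · (289 + 40.5) / 25
   = 6.1852 · 329.5 / 25
   = 81.52
Design effect: 2.03 × 81.52 = 165.49.
Round up → n₁ = 166; n₂ = r·n₁ = 2 × 166 = 332.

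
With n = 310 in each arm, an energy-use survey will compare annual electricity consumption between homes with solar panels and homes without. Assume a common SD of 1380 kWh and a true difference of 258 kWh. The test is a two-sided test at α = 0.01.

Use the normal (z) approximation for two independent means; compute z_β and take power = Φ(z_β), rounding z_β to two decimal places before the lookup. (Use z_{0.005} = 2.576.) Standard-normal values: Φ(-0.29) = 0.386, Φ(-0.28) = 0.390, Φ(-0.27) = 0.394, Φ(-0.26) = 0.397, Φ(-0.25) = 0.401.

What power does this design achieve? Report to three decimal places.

Power ≈ 0.401

z_β = δ·√(n/(σ₁²+σ₂²)) − z_{α/2}
    = 258 · √(310/3808800) − 2.576
    = 258 · 0.00902 − 2.576
    = 2.3276 − 2.576 = -0.2484 → -0.25
Power = Φ(-0.25) = 0.401.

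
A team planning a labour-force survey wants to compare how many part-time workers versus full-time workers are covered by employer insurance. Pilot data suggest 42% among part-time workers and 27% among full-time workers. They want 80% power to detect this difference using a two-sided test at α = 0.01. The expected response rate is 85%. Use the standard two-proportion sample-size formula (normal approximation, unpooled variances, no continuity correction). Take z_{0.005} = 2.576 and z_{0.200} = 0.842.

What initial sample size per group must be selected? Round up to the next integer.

n = (z_{α/2} + z_β)² · [p₁(1−p₁) + p₂(1−p₂)] / (p₁ − p₂)²
  = (2.576 + 0.842)² · (0.42·0.58 + 0.27·0.73) / (0.15)²
  = (3.418)² · (0.2436 + 0.1971) / 0.0225
  = 11.6827 · 0.4407 / 0.0225
  = 228.83
Adjust for 85% response: 228.83 / 0.85 = 269.21.
Round up → n = 270 per group.

n = 270 per group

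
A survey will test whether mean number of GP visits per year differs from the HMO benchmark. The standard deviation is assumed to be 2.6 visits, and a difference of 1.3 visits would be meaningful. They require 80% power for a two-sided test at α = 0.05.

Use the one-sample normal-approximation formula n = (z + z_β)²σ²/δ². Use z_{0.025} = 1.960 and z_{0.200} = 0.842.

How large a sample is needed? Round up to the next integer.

n = (z_{α/2} + z_β)² · σ² / δ²
  = (1.960 + 0.842)² · 2.6² / 1.3²
  = 7.8512 · 6.76 / 1.69
  = 31.40
Round up → n = 32.

n = 32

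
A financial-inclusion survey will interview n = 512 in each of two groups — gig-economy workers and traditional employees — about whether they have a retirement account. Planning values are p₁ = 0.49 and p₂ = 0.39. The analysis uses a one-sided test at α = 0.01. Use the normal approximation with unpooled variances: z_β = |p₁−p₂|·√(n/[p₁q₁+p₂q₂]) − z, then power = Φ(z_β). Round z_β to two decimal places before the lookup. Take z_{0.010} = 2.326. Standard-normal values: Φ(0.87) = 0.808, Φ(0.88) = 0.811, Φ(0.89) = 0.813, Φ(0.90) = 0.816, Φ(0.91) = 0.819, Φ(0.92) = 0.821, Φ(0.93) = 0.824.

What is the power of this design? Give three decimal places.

Power ≈ 0.819

z_β = |p₁−p₂|·√(n/[p₁q₁+p₂q₂]) − z_α
    = 0.10 · √(512/0.4878) − 2.326
    = 0.10 · 32.3977 − 2.326
    = 3.2398 − 2.326 = 0.9138 → 0.91
Power = Φ(0.91) = 0.819.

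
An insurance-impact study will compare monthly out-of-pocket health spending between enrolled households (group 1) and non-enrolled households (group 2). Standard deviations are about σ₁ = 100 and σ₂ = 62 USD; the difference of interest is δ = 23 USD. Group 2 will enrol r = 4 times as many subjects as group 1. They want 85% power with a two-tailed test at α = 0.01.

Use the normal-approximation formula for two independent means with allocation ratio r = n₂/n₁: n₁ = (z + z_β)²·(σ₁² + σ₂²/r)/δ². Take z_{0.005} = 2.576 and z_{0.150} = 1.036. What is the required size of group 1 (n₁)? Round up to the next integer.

n₁ = (z_{α/2} + z_β)² · (σ₁² + σ₂²/r) / δ²
   = (2.576 + 1.036)² · (100² + 62²/4) / 23²
   = 13.0465 · (10000 + 961) / 529
   = 13.0465 · 10961 / 529
   = 270.33
Round up → n₁ = 271; n₂ = r·n₁ = 4 × 271 = 1084.

n₁ = 271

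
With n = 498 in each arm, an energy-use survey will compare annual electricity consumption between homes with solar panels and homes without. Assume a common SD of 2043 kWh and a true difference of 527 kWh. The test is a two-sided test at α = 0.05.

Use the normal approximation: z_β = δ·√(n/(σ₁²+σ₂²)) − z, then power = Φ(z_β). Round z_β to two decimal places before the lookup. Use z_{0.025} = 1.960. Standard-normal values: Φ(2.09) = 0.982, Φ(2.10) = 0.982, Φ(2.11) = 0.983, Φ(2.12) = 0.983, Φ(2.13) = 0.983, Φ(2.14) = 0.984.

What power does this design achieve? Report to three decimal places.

z_β = δ·√(n/(σ₁²+σ₂²)) − z_{α/2}
    = 527 · √(498/8347698) − 1.960
    = 527 · 0.00772 − 1.960
    = 4.0704 − 1.960 = 2.1104 → 2.11
Power = Φ(2.11) = 0.983.

Power ≈ 0.983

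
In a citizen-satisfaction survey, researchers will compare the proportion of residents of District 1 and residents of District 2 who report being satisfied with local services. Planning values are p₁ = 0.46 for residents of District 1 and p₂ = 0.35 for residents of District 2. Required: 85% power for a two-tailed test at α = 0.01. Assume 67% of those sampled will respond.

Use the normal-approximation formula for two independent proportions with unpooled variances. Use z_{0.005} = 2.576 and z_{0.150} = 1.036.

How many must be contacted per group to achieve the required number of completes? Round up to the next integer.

n = 766 per group

n = (z_{α/2} + z_β)² · [p₁(1−p₁) + p₂(1−p₂)] / (p₁ − p₂)²
  = (2.576 + 1.036)² · (0.46·0.54 + 0.35·0.65) / (0.11)²
  = (3.612)² · (0.2484 + 0.2275) / 0.0121
  = 13.0465 · 0.4759 / 0.0121
  = 513.13
Adjust for 67% response: 513.13 / 0.67 = 765.86.
Round up → n = 766 per group.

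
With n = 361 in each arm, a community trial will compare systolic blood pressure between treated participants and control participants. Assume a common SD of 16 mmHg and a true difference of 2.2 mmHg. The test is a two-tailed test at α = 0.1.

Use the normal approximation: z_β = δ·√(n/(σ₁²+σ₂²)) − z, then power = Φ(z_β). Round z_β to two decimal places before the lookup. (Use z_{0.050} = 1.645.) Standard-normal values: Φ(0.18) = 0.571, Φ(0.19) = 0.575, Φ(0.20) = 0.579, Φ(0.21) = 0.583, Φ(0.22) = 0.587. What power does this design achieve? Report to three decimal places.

z_β = δ·√(n/(σ₁²+σ₂²)) − z_{α/2}
    = 2.2 · √(361/512) − 1.645
    = 2.2 · 0.83969 − 1.645
    = 1.8473 − 1.645 = 0.2023 → 0.20
Power = Φ(0.20) = 0.579.

Power ≈ 0.579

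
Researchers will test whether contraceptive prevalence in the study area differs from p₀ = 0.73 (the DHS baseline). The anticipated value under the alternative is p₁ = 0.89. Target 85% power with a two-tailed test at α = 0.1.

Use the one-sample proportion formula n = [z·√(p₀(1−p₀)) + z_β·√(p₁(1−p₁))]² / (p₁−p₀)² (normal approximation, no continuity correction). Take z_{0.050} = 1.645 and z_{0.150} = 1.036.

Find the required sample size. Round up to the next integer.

n = [z_{α/2}·√(p₀q₀) + z_β·√(p₁q₁)]² / (p₁ − p₀)²
  = [1.645·√(0.73·0.27) + 1.036·√(0.89·0.11)]² / (0.16)²
  = [1.645·0.4440 + 1.036·0.3129]² / 0.0256
  = [1.0545]² / 0.0256
  = 43.43
Round up → n = 44.

n = 44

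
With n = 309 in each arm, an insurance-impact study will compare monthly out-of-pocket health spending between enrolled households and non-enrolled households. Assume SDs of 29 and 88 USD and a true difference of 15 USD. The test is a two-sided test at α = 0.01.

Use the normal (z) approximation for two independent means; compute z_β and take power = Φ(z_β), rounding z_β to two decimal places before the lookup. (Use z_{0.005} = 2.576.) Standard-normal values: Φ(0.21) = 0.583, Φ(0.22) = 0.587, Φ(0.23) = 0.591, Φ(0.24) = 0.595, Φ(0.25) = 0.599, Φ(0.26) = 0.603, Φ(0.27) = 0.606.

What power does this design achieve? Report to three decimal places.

Power ≈ 0.606

z_β = δ·√(n/(σ₁²+σ₂²)) − z_{α/2}
    = 15 · √(309/8585) − 2.576
    = 15 · 0.18972 − 2.576
    = 2.8458 − 2.576 = 0.2698 → 0.27
Power = Φ(0.27) = 0.606.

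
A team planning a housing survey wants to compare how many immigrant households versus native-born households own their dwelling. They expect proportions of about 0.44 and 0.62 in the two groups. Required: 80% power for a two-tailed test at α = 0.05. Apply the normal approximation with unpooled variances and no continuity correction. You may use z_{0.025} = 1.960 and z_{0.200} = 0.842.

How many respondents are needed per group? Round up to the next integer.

n = (z_{α/2} + z_β)² · [p₁(1−p₁) + p₂(1−p₂)] / (p₁ − p₂)²
  = (1.960 + 0.842)² · (0.44·0.56 + 0.62·0.38) / (-0.18)²
  = (2.802)² · (0.2464 + 0.2356) / 0.0324
  = 7.8512 · 0.4820 / 0.0324
  = 116.80
Round up → n = 117 per group.

n = 117 per group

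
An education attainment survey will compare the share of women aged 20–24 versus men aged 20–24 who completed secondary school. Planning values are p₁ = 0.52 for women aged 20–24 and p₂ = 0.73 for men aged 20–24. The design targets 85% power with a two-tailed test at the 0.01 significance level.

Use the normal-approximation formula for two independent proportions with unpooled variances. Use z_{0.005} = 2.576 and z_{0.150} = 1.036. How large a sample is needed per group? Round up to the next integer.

n = (z_{α/2} + z_β)² · [p₁(1−p₁) + p₂(1−p₂)] / (p₁ − p₂)²
  = (2.576 + 1.036)² · (0.52·0.48 + 0.73·0.27) / (-0.21)²
  = (3.612)² · (0.2496 + 0.1971) / 0.0441
  = 13.0465 · 0.4467 / 0.0441
  = 132.15
Round up → n = 133 per group.

n = 133 per group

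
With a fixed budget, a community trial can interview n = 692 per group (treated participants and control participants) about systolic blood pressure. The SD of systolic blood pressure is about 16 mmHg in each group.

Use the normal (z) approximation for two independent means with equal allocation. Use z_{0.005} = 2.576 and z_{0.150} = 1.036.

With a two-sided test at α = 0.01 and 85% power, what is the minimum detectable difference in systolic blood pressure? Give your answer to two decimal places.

δ = (z_{α/2} + z_β) · √((σ₁²+σ₂²)/n)
  = (2.576 + 1.036) · √(512/692)
  = 3.612 · √0.73988
  = 3.612 · 0.8602
  = 3.1069

Minimum detectable difference ≈ 3.11 mmHg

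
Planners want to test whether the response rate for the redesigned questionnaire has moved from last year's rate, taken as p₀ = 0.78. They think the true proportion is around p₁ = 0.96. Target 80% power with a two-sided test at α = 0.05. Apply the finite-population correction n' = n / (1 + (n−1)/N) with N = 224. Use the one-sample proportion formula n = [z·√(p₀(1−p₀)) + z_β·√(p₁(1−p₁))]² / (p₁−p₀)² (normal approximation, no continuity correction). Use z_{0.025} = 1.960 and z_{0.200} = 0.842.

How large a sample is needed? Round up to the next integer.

n = 27

n = [z_{α/2}·√(p₀q₀) + z_β·√(p₁q₁)]² / (p₁ − p₀)²
  = [1.960·√(0.78·0.22) + 0.842·√(0.96·0.04)]² / (0.18)²
  = [1.960·0.4142 + 0.842·0.1960]² / 0.0324
  = [0.9769]² / 0.0324
  = 29.46
Finite-population correction (N = 224): 29.46 / (1 + (29.46 − 1)/224) = 26.14.
Round up → n = 27.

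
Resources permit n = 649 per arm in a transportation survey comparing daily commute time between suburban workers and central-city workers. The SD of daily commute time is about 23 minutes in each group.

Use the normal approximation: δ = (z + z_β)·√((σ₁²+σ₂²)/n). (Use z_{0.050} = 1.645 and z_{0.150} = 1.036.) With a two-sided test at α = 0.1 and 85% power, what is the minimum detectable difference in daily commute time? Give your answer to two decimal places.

Minimum detectable difference ≈ 3.42 minutes

δ = (z_{α/2} + z_β) · √((σ₁²+σ₂²)/n)
  = (1.645 + 1.036) · √(1058/649)
  = 2.681 · √1.6302
  = 2.681 · 1.2768
  = 3.4231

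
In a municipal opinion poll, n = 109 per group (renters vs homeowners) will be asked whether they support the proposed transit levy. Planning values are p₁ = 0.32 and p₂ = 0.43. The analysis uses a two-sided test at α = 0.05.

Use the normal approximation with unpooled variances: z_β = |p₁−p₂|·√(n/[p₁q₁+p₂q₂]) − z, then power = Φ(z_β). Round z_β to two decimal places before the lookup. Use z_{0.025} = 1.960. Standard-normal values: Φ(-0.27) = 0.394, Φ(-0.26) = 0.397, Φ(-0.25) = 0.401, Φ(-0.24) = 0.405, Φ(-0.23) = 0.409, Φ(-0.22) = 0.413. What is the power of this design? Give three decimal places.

Power ≈ 0.394

z_β = |p₁−p₂|·√(n/[p₁q₁+p₂q₂]) − z_{α/2}
    = 0.11 · √(109/0.4627) − 1.960
    = 0.11 · 15.3484 − 1.960
    = 1.6883 − 1.960 = -0.2717 → -0.27
Power = Φ(-0.27) = 0.394.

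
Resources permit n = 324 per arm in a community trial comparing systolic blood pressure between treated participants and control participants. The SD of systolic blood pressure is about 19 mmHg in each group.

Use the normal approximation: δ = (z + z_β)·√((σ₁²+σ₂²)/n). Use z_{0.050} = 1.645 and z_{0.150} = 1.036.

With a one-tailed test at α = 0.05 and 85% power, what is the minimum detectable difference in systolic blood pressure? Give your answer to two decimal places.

Minimum detectable difference ≈ 4.00 mmHg

δ = (z_α + z_β) · √((σ₁²+σ₂²)/n)
  = (1.645 + 1.036) · √(722/324)
  = 2.681 · √2.2284
  = 2.681 · 1.4928
  = 4.0021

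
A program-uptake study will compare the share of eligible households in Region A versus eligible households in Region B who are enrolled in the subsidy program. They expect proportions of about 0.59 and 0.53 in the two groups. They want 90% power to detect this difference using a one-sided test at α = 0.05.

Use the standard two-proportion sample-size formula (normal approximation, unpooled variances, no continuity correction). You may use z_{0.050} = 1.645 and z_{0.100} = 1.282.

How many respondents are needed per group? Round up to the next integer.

n = (z_α + z_β)² · [p₁(1−p₁) + p₂(1−p₂)] / (p₁ − p₂)²
  = (1.645 + 1.282)² · (0.59·0.41 + 0.53·0.47) / (0.06)²
  = (2.927)² · (0.2419 + 0.2491) / 0.0036
  = 8.5673 · 0.4910 / 0.0036
  = 1168.49
Round up → n = 1169 per group.

n = 1169 per group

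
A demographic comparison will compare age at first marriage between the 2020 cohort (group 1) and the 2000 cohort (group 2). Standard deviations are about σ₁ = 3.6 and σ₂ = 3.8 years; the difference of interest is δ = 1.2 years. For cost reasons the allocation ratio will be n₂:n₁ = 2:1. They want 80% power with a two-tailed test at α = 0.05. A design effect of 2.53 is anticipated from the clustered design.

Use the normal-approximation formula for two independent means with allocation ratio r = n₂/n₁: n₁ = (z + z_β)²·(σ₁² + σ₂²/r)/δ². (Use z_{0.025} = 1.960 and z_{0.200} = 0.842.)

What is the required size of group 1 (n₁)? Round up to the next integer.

n₁ = 279

n₁ = (z_{α/2} + z_β)² · (σ₁² + σ₂²/r) / δ²
   = (1.960 + 0.842)² · (3.6² + 3.8²/2) / 1.2²
   = 7.8512 · (12.96 + 7.22) / 1.44
   = 7.8512 · 20.18 / 1.44
   = 110.03
Design effect: 2.53 × 110.03 = 278.37.
Round up → n₁ = 279; n₂ = r·n₁ = 2 × 279 = 558.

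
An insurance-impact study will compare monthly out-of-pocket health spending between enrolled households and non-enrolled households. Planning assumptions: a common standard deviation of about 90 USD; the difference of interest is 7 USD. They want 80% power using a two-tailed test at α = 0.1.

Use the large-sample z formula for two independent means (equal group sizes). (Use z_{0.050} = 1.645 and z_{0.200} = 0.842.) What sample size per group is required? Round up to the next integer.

n = 2045 per group

n = (z_{α/2} + z_β)² · (σ₁² + σ₂²) / δ²
  = (1.645 + 0.842)² · (2·90² = 16200) / 7²
  = 6.1852 · 16200 / 49
  = 2044.89
Round up → n = 2045 per group.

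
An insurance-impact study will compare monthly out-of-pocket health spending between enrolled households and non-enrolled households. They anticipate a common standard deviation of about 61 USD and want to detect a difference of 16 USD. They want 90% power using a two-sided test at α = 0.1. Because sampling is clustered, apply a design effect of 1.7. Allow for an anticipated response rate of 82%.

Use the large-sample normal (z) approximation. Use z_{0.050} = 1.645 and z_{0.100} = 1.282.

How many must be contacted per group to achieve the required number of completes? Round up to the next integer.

n = 517 per group

n = (z_{α/2} + z_β)² · (σ₁² + σ₂²) / δ²
  = (1.645 + 1.282)² · (2·61² = 7442) / 16²
  = 8.5673 · 7442 / 256
  = 249.05
Design effect: 1.7 × 249.05 = 423.39.
Adjust for 82% response: 423.39 / 0.82 = 516.33.
Round up → n = 517 per group.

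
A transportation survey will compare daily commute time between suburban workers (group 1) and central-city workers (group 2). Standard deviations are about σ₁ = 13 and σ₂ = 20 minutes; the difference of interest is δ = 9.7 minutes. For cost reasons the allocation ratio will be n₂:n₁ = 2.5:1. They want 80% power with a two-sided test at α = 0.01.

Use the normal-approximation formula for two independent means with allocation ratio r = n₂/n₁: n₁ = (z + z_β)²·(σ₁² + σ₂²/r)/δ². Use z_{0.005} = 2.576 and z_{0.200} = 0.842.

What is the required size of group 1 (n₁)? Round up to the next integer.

n₁ = 41

n₁ = (z_{α/2} + z_β)² · (σ₁² + σ₂²/r) / δ²
   = (2.576 + 0.842)² · (13² + 20²/2.5) / 9.7²
   = 11.6827 · (169 + 160) / 94.09
   = 11.6827 · 329 / 94.09
   = 40.85
Round up → n₁ = 41; n₂ = r·n₁ = 2.5 × 41 = 103.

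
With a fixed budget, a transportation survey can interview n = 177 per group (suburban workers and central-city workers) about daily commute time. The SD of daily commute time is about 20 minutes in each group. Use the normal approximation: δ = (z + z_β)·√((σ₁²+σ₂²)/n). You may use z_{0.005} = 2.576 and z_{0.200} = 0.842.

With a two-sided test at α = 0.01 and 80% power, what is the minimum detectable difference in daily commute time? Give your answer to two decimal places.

Minimum detectable difference ≈ 7.27 minutes

δ = (z_{α/2} + z_β) · √((σ₁²+σ₂²)/n)
  = (2.576 + 0.842) · √(800/177)
  = 3.418 · √4.5198
  = 3.418 · 2.1260
  = 7.2666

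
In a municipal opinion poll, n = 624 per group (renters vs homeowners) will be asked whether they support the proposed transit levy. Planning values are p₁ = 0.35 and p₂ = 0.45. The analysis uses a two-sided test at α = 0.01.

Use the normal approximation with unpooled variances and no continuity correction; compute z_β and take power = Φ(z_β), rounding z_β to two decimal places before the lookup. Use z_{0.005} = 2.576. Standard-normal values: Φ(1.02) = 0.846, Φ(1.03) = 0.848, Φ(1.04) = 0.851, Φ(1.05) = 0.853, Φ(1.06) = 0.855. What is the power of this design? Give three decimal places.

z_β = |p₁−p₂|·√(n/[p₁q₁+p₂q₂]) − z_{α/2}
    = 0.10 · √(624/0.4750) − 2.576
    = 0.10 · 36.2448 − 2.576
    = 3.6245 − 2.576 = 1.0485 → 1.05
Power = Φ(1.05) = 0.853.

Power ≈ 0.853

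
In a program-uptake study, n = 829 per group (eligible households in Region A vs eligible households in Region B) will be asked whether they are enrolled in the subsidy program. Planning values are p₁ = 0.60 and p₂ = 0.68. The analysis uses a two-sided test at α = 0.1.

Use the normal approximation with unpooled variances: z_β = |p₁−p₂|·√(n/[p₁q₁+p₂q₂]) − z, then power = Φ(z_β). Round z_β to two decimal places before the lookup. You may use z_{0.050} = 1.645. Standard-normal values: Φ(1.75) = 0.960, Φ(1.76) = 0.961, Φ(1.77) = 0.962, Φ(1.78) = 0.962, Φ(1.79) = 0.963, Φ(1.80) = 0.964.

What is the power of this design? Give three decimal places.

z_β = |p₁−p₂|·√(n/[p₁q₁+p₂q₂]) − z_{α/2}
    = 0.08 · √(829/0.4576) − 1.645
    = 0.08 · 42.5632 − 1.645
    = 3.4051 − 1.645 = 1.7601 → 1.76
Power = Φ(1.76) = 0.961.

Power ≈ 0.961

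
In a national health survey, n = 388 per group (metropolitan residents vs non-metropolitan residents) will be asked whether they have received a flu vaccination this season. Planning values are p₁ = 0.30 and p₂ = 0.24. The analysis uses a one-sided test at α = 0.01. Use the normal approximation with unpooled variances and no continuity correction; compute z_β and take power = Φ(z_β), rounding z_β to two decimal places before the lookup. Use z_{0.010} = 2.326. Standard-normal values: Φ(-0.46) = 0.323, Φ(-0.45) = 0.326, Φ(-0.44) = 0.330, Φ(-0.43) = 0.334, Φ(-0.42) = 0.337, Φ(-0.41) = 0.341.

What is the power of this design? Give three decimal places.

z_β = |p₁−p₂|·√(n/[p₁q₁+p₂q₂]) − z_α
    = 0.06 · √(388/0.3924) − 2.326
    = 0.06 · 31.4450 − 2.326
    = 1.8867 − 2.326 = -0.4393 → -0.44
Power = Φ(-0.44) = 0.330.

Power ≈ 0.330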